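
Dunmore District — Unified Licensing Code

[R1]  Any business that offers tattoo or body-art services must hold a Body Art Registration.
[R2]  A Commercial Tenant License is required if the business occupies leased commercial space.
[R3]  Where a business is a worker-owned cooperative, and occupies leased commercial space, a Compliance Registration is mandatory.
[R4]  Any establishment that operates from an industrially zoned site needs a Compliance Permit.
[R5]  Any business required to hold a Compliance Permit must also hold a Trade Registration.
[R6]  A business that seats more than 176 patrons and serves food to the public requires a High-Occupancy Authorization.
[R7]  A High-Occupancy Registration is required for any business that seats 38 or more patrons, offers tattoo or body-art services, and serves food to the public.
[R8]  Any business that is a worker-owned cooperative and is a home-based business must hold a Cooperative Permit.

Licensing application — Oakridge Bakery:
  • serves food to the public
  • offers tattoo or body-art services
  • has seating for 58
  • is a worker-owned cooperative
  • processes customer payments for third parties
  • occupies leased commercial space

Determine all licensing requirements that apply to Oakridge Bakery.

Body Art Registration, Commercial Tenant License, Compliance Registration, High-Occupancy Registration

[R1] offers tattoo or body-art services → Body Art Registration required.
[R2] occupies leased commercial space → Commercial Tenant License required.
[R3] is a worker-owned cooperative; occupies leased commercial space → Compliance Registration required.
[R4] occupies leased commercial space (not: operates from an industrially zoned site) → Compliance Permit not required.
[R5] Compliance Permit is not required → no effect.
[R6] seating 58 ≤ 176; serves food to the public → High-Occupancy Authorization not required.
[R7] seating 58 ≥ 38; offers tattoo or body-art services; serves food to the public → High-Occupancy Registration required.
[R8] is a worker-owned cooperative; occupies leased commercial space (not: is a home-based business) → Cooperative Permit not required.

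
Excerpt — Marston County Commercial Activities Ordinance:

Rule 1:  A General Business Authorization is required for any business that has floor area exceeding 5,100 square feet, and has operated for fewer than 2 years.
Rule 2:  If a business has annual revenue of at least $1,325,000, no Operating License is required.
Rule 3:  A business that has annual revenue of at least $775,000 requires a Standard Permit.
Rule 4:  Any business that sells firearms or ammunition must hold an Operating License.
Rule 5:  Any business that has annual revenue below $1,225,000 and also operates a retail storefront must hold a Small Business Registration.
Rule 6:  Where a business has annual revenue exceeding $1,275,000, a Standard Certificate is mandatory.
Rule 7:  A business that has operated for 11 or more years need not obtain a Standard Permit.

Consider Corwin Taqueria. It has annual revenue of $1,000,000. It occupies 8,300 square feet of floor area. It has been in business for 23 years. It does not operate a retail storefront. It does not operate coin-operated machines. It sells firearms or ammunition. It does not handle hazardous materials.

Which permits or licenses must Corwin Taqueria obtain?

Operating License

Rule 1: floor area 8,300 square feet > 5,100 square feet; years in business 23 ≥ 2 → General Business Authorization not required.
Rule 2: revenue $1,000,000 < $1,325,000 → Operating License exemption does not apply.
Rule 3: revenue $1,000,000 ≥ $775,000 → Standard Permit required.
Rule 4: sells firearms or ammunition → Operating License required.
Rule 5: revenue $1,000,000 < $1,225,000; does not operate a retail storefront → Small Business Registration not required.
Rule 6: revenue $1,000,000 ≤ $1,275,000 → Standard Certificate not required.
Rule 7: years in business 23 ≥ 11 → exempt from Standard Permit.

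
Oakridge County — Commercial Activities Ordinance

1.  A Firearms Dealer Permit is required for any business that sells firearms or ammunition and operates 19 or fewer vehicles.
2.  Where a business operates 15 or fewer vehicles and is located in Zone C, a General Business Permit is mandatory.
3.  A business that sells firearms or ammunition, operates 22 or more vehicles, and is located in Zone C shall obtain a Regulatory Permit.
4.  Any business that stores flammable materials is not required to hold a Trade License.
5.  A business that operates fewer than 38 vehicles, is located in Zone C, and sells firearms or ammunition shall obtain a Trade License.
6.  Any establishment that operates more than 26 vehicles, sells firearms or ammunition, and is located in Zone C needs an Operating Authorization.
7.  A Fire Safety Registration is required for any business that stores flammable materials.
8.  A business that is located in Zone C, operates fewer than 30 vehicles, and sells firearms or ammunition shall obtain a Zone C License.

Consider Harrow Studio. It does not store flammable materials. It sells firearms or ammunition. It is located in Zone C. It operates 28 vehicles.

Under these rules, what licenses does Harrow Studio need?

1. sells firearms or ammunition; vehicles 28 > 19 → Firearms Dealer Permit not required.
2. vehicles 28 > 15; is located in Zone C → General Business Permit not required.
3. sells firearms or ammunition; vehicles 28 ≥ 22; is located in Zone C → Regulatory Permit required.
4. does not store flammable materials → Trade License exemption does not apply.
5. vehicles 28 < 38; is located in Zone C; sells firearms or ammunition → Trade License required.
6. vehicles 28 > 26; sells firearms or ammunition; is located in Zone C → Operating Authorization required.
7. does not store flammable materials → Fire Safety Registration not required.
8. is located in Zone C; vehicles 28 < 30; sells firearms or ammunition → Zone C License required.

Operating Authorization, Regulatory Permit, Trade License, Zone C License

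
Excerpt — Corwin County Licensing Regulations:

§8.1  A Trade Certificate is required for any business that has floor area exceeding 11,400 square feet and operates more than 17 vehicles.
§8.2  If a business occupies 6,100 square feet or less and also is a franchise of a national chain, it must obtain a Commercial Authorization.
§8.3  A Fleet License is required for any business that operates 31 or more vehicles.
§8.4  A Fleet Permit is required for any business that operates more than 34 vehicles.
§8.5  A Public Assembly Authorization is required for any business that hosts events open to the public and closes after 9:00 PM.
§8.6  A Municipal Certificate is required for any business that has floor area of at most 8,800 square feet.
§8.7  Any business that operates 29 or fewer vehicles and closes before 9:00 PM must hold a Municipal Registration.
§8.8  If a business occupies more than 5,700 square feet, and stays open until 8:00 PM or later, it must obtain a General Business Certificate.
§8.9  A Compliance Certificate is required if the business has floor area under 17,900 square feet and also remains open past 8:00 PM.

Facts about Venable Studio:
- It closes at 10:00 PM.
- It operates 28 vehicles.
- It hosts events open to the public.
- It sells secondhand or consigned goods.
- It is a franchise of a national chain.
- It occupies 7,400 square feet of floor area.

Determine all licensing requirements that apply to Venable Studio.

§8.1 floor area 7,400 square feet ≤ 11,400 square feet; vehicles 28 > 17 → Trade Certificate not required.
§8.2 floor area 7,400 square feet > 6,100 square feet; is a franchise of a national chain → Commercial Authorization not required.
§8.3 vehicles 28 < 31 → Fleet License not required.
§8.4 vehicles 28 ≤ 34 → Fleet Permit not required.
§8.5 hosts events open to the public; closes 10:00 PM, after 9:00 PM → Public Assembly Authorization required.
§8.6 floor area 7,400 square feet ≤ 8,800 square feet → Municipal Certificate required.
§8.7 vehicles 28 ≤ 29; closes 10:00 PM, after 9:00 PM → Municipal Registration not required.
§8.8 floor area 7,400 square feet > 5,700 square feet; closes 10:00 PM, after 8:00 PM → General Business Certificate required.
§8.9 floor area 7,400 square feet < 17,900 square feet; closes 10:00 PM, after 8:00 PM → Compliance Certificate required.

Compliance Certificate, General Business Certificate, Municipal Certificate, Public Assembly Authorization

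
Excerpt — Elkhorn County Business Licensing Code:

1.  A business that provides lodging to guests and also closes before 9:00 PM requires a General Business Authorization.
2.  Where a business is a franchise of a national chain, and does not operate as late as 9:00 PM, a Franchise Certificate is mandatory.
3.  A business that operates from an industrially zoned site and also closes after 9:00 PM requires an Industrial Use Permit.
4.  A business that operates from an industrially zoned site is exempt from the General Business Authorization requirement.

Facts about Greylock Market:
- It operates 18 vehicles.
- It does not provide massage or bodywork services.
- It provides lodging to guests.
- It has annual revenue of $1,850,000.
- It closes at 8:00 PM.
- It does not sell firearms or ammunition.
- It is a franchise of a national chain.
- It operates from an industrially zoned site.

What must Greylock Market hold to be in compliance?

Franchise Certificate

1. provides lodging to guests; closes 8:00 PM, at/before 9:00 PM → General Business Authorization required.
2. is a franchise of a national chain; closes 8:00 PM, at/before 9:00 PM → Franchise Certificate required.
3. operates from an industrially zoned site; closes 8:00 PM, at/before 9:00 PM → Industrial Use Permit not required.
4. operates from an industrially zoned site → exempt from General Business Authorization.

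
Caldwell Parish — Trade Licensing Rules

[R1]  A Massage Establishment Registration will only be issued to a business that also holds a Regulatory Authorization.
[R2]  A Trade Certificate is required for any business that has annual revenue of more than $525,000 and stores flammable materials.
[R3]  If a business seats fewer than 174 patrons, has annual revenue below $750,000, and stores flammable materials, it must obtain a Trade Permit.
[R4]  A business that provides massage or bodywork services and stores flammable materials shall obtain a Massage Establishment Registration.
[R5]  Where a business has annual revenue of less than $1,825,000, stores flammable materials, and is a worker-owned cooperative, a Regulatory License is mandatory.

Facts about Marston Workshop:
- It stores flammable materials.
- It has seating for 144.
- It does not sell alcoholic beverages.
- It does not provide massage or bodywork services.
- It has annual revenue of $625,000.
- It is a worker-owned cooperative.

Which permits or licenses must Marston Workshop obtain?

Regulatory License, Trade Certificate, Trade Permit

[R1] Massage Establishment Registration is not required → no effect.
[R2] revenue $625,000 > $525,000; stores flammable materials → Trade Certificate required.
[R3] seating 144 < 174; revenue $625,000 < $750,000; stores flammable materials → Trade Permit required.
[R4] does not provide massage or bodywork services; stores flammable materials → Massage Establishment Registration not required.
[R5] revenue $625,000 < $1,825,000; stores flammable materials; is a worker-owned cooperative → Regulatory License required.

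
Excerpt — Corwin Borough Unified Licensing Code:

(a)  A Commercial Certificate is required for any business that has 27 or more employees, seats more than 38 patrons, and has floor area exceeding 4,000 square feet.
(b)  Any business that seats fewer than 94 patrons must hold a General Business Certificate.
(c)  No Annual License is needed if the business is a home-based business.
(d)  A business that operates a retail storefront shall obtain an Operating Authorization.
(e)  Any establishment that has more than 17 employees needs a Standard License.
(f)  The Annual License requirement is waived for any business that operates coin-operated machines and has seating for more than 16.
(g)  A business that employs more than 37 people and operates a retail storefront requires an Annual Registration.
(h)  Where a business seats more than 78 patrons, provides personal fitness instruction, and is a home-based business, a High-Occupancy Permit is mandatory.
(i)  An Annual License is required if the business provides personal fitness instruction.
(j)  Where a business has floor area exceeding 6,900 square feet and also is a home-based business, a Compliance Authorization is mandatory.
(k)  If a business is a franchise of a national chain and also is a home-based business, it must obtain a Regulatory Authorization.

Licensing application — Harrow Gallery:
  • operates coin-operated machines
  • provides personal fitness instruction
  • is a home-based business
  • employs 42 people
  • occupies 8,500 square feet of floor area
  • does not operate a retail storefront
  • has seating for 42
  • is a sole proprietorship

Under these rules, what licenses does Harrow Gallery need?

(a) employees 42 ≥ 27; seating 42 > 38; floor area 8,500 square feet > 4,000 square feet → Commercial Certificate required.
(b) seating 42 < 94 → General Business Certificate required.
(c) is a home-based business → exempt from Annual License.
(d) does not operate a retail storefront → Operating Authorization not required.
(e) employees 42 > 17 → Standard License required.
(f) operates coin-operated machines; seating 42 > 16 → exempt from Annual License.
(g) employees 42 > 37; does not operate a retail storefront → Annual Registration not required.
(h) seating 42 ≤ 78; provides personal fitness instruction; is a home-based business → High-Occupancy Permit not required.
(i) provides personal fitness instruction → Annual License required.
(j) floor area 8,500 square feet > 6,900 square feet; is a home-based business → Compliance Authorization required.
(k) is a sole proprietorship (not: is a franchise of a national chain); is a home-based business → Regulatory Authorization not required.

Commercial Certificate, Compliance Authorization, General Business Certificate, Standard License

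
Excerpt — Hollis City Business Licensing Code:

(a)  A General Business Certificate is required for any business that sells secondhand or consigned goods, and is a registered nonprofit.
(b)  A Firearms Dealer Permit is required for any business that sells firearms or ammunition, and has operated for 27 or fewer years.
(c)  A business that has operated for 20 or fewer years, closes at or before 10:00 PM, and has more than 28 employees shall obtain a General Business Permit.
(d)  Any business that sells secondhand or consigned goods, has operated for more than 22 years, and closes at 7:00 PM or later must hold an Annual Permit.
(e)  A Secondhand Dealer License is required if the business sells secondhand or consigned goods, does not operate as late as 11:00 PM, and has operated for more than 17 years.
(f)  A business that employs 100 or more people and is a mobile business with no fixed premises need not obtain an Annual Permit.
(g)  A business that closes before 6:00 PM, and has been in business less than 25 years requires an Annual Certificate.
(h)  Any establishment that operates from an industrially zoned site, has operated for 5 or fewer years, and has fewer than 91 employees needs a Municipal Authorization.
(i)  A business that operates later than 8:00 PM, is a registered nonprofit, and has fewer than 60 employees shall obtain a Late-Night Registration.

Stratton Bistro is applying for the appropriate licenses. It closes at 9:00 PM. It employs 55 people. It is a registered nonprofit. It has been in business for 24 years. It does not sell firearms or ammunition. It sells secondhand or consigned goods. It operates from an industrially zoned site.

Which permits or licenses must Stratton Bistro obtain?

(a) sells secondhand or consigned goods; is a registered nonprofit → General Business Certificate required.
(b) does not sell firearms or ammunition; years in business 24 ≤ 27 → Firearms Dealer Permit not required.
(c) years in business 24 > 20; closes 9:00 PM, at/before 10:00 PM; employees 55 > 28 → General Business Permit not required.
(d) sells secondhand or consigned goods; years in business 24 > 22; closes 9:00 PM, after 7:00 PM → Annual Permit required.
(e) sells secondhand or consigned goods; closes 9:00 PM, at/before 11:00 PM; years in business 24 > 17 → Secondhand Dealer License required.
(f) employees 55 < 100; operates from an industrially zoned site (not: is a mobile business with no fixed premises) → Annual Permit exemption does not apply.
(g) closes 9:00 PM, after 6:00 PM; years in business 24 < 25 → Annual Certificate not required.
(h) operates from an industrially zoned site; years in business 24 > 5; employees 55 < 91 → Municipal Authorization not required.
(i) closes 9:00 PM, after 8:00 PM; is a registered nonprofit; employees 55 < 60 → Late-Night Registration required.

Annual Permit, General Business Certificate, Late-Night Registration, Secondhand Dealer License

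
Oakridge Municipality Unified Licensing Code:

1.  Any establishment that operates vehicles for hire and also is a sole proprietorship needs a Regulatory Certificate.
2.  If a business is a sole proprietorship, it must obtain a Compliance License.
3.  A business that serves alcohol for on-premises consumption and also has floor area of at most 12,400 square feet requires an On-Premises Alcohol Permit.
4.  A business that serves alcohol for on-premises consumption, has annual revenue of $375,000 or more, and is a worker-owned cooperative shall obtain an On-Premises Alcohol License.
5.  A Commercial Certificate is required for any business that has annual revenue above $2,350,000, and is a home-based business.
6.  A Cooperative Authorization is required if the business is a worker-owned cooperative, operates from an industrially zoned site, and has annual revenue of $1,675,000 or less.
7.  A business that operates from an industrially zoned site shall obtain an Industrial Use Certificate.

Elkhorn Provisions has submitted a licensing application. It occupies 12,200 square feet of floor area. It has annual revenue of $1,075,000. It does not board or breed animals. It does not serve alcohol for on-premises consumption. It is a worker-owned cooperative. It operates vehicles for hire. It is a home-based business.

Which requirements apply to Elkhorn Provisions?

1. operates vehicles for hire; is a worker-owned cooperative (not: is a sole proprietorship) → Regulatory Certificate not required.
2. is a worker-owned cooperative (not: is a sole proprietorship) → Compliance License not required.
3. does not serve alcohol for on-premises consumption; floor area 12,200 square feet ≤ 12,400 square feet → On-Premises Alcohol Permit not required.
4. does not serve alcohol for on-premises consumption; revenue $1,075,000 ≥ $375,000; is a worker-owned cooperative → On-Premises Alcohol License not required.
5. revenue $1,075,000 ≤ $2,350,000; is a home-based business → Commercial Certificate not required.
6. is a worker-owned cooperative; is a home-based business (not: operates from an industrially zoned site); revenue $1,075,000 ≤ $1,675,000 → Cooperative Authorization not required.
7. is a home-based business (not: operates from an industrially zoned site) → Industrial Use Certificate not required.

None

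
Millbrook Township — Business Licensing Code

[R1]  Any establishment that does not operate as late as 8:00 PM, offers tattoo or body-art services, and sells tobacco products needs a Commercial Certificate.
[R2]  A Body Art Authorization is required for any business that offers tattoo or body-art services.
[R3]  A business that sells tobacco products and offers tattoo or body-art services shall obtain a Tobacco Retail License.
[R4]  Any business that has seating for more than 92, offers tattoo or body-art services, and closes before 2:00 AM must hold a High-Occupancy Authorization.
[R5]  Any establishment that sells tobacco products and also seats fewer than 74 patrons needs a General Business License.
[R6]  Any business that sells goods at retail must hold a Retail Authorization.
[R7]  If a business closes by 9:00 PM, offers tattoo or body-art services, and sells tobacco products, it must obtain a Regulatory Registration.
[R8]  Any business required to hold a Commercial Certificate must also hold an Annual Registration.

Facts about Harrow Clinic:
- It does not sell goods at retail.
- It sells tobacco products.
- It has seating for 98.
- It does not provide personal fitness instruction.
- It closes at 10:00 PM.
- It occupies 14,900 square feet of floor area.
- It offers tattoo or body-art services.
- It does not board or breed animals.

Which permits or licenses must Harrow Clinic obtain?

[R1] closes 10:00 PM, after 8:00 PM; offers tattoo or body-art services; sells tobacco products → Commercial Certificate not required.
[R2] offers tattoo or body-art services → Body Art Authorization required.
[R3] sells tobacco products; offers tattoo or body-art services → Tobacco Retail License required.
[R4] seating 98 > 92; offers tattoo or body-art services; closes 10:00 PM, at/before 2:00 AM → High-Occupancy Authorization required.
[R5] sells tobacco products; seating 98 ≥ 74 → General Business License not required.
[R6] does not sell goods at retail → Retail Authorization not required.
[R7] closes 10:00 PM, after 9:00 PM; offers tattoo or body-art services; sells tobacco products → Regulatory Registration not required.
[R8] Commercial Certificate is not required → no effect.

Body Art Authorization, High-Occupancy Authorization, Tobacco Retail License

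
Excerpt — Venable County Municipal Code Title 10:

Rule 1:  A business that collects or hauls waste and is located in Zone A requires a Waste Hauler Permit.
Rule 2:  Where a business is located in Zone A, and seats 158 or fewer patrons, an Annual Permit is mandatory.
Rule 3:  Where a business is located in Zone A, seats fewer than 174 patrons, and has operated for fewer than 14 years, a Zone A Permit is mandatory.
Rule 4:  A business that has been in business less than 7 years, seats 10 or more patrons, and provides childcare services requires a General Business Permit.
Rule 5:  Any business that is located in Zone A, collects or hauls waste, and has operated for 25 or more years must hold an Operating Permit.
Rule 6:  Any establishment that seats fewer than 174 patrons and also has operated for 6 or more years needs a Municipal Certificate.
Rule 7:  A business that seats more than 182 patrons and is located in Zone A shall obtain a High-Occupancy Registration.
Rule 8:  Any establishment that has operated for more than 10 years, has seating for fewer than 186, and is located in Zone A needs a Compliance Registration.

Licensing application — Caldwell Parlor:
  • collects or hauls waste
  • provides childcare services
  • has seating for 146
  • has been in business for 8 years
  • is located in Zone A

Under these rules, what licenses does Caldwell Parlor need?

Annual Permit, Municipal Certificate, Waste Hauler Permit, Zone A Permit

Rule 1: collects or hauls waste; is located in Zone A → Waste Hauler Permit required.
Rule 2: is located in Zone A; seating 146 ≤ 158 → Annual Permit required.
Rule 3: is located in Zone A; seating 146 < 174; years in business 8 < 14 → Zone A Permit required.
Rule 4: years in business 8 ≥ 7; seating 146 ≥ 10; provides childcare services → General Business Permit not required.
Rule 5: is located in Zone A; collects or hauls waste; years in business 8 < 25 → Operating Permit not required.
Rule 6: seating 146 < 174; years in business 8 ≥ 6 → Municipal Certificate required.
Rule 7: seating 146 ≤ 182; is located in Zone A → High-Occupancy Registration not required.
Rule 8: years in business 8 ≤ 10; seating 146 < 186; is located in Zone A → Compliance Registration not required.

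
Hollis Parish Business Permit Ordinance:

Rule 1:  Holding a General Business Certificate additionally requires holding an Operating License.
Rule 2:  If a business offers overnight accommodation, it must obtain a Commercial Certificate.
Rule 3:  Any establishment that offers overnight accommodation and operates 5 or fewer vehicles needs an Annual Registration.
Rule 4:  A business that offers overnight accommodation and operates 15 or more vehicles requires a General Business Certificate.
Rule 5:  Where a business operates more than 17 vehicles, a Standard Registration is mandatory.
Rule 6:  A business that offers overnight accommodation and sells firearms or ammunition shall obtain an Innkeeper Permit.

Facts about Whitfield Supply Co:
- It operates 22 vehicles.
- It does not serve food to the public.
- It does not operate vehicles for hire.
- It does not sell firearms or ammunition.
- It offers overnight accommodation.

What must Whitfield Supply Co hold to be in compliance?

Commercial Certificate, General Business Certificate, Operating License, Standard Registration

Rule 1: General Business Certificate is required → Operating License also required.
Rule 2: offers overnight accommodation → Commercial Certificate required.
Rule 3: offers overnight accommodation; vehicles 22 > 5 → Annual Registration not required.
Rule 4: offers overnight accommodation; vehicles 22 ≥ 15 → General Business Certificate required.
Rule 5: vehicles 22 > 17 → Standard Registration required.
Rule 6: offers overnight accommodation; does not sell firearms or ammunition → Innkeeper Permit not required.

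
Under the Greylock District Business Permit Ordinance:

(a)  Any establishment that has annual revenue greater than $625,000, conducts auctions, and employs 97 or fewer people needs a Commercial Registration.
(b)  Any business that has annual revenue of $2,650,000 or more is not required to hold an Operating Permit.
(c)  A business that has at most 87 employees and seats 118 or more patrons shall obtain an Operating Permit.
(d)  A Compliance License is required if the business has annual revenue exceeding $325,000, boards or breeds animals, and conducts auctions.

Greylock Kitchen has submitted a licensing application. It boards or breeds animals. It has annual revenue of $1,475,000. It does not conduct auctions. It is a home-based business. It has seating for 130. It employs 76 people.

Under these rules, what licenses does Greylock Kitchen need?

(a) revenue $1,475,000 > $625,000; does not conduct auctions; employees 76 ≤ 97 → Commercial Registration not required.
(b) revenue $1,475,000 < $2,650,000 → Operating Permit exemption does not apply.
(c) employees 76 ≤ 87; seating 130 ≥ 118 → Operating Permit required.
(d) revenue $1,475,000 > $325,000; boards or breeds animals; does not conduct auctions → Compliance License not required.

Operating Permit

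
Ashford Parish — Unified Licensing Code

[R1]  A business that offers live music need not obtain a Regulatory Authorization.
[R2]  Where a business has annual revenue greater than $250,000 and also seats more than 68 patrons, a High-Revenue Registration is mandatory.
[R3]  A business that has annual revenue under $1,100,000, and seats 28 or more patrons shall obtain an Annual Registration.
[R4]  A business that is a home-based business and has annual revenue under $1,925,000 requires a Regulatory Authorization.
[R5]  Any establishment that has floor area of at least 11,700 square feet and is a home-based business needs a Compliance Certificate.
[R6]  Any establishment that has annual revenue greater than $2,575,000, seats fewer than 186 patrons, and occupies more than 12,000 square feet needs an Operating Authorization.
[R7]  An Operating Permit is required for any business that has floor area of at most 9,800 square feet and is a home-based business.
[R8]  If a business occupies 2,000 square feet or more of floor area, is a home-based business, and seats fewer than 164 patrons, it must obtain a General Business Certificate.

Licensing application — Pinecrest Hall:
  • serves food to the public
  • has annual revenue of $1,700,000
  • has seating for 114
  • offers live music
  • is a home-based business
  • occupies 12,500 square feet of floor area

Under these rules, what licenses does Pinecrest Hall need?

[R1] offers live music → exempt from Regulatory Authorization.
[R2] revenue $1,700,000 > $250,000; seating 114 > 68 → High-Revenue Registration required.
[R3] revenue $1,700,000 ≥ $1,100,000; seating 114 ≥ 28 → Annual Registration not required.
[R4] is a home-based business; revenue $1,700,000 < $1,925,000 → Regulatory Authorization required.
[R5] floor area 12,500 square feet ≥ 11,700 square feet; is a home-based business → Compliance Certificate required.
[R6] revenue $1,700,000 ≤ $2,575,000; seating 114 < 186; floor area 12,500 square feet > 12,000 square feet → Operating Authorization not required.
[R7] floor area 12,500 square feet > 9,800 square feet; is a home-based business → Operating Permit not required.
[R8] floor area 12,500 square feet ≥ 2,000 square feet; is a home-based business; seating 114 < 164 → General Business Certificate required.

Compliance Certificate, General Business Certificate, High-Revenue Registration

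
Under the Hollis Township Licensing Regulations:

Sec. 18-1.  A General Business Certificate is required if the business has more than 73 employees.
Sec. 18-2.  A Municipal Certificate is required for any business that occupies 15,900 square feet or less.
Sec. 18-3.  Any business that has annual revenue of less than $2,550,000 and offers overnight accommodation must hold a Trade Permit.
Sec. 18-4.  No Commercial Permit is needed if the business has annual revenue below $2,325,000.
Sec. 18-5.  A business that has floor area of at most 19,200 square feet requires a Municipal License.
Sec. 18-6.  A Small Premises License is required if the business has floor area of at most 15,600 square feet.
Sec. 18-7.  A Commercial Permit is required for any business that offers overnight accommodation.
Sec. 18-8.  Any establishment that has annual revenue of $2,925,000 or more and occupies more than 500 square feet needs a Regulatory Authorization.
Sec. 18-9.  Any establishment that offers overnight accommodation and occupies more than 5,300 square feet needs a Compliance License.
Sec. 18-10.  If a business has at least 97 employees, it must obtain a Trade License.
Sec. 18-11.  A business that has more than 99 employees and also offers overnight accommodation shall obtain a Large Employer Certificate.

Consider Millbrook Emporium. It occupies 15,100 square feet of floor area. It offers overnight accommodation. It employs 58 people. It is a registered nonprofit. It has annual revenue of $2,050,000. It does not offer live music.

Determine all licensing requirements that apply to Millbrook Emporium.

Compliance License, Municipal Certificate, Municipal License, Small Premises License, Trade Permit

Sec. 18-1. employees 58 ≤ 73 → General Business Certificate not required.
Sec. 18-2. floor area 15,100 square feet ≤ 15,900 square feet → Municipal Certificate required.
Sec. 18-3. revenue $2,050,000 < $2,550,000; offers overnight accommodation → Trade Permit required.
Sec. 18-4. revenue $2,050,000 < $2,325,000 → exempt from Commercial Permit.
Sec. 18-5. floor area 15,100 square feet ≤ 19,200 square feet → Municipal License required.
Sec. 18-6. floor area 15,100 square feet ≤ 15,600 square feet → Small Premises License required.
Sec. 18-7. offers overnight accommodation → Commercial Permit required.
Sec. 18-8. revenue $2,050,000 < $2,925,000; floor area 15,100 square feet > 500 square feet → Regulatory Authorization not required.
Sec. 18-9. offers overnight accommodation; floor area 15,100 square feet > 5,300 square feet → Compliance License required.
Sec. 18-10. employees 58 < 97 → Trade License not required.
Sec. 18-11. employees 58 ≤ 99; offers overnight accommodation → Large Employer Certificate not required.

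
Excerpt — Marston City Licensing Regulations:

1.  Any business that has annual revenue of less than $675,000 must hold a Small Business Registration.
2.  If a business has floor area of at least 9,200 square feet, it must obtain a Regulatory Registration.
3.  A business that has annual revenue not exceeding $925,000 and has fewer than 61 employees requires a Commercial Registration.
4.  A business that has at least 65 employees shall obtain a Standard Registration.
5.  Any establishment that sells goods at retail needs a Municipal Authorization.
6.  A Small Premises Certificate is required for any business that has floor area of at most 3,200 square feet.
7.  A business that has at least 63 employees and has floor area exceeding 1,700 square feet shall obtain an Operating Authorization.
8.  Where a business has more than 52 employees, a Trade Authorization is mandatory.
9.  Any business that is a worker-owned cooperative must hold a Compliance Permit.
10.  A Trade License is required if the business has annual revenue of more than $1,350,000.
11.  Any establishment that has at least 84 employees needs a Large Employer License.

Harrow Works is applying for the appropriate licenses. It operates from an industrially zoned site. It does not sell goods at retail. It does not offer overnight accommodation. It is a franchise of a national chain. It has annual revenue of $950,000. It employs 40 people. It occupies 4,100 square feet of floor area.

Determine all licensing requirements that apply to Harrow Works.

1. revenue $950,000 ≥ $675,000 → Small Business Registration not required.
2. floor area 4,100 square feet < 9,200 square feet → Regulatory Registration not required.
3. revenue $950,000 > $925,000; employees 40 < 61 → Commercial Registration not required.
4. employees 40 < 65 → Standard Registration not required.
5. does not sell goods at retail → Municipal Authorization not required.
6. floor area 4,100 square feet > 3,200 square feet → Small Premises Certificate not required.
7. employees 40 < 63; floor area 4,100 square feet > 1,700 square feet → Operating Authorization not required.
8. employees 40 ≤ 52 → Trade Authorization not required.
9. is a franchise of a national chain (not: is a worker-owned cooperative) → Compliance Permit not required.
10. revenue $950,000 ≤ $1,350,000 → Trade License not required.
11. employees 40 < 84 → Large Employer License not required.

None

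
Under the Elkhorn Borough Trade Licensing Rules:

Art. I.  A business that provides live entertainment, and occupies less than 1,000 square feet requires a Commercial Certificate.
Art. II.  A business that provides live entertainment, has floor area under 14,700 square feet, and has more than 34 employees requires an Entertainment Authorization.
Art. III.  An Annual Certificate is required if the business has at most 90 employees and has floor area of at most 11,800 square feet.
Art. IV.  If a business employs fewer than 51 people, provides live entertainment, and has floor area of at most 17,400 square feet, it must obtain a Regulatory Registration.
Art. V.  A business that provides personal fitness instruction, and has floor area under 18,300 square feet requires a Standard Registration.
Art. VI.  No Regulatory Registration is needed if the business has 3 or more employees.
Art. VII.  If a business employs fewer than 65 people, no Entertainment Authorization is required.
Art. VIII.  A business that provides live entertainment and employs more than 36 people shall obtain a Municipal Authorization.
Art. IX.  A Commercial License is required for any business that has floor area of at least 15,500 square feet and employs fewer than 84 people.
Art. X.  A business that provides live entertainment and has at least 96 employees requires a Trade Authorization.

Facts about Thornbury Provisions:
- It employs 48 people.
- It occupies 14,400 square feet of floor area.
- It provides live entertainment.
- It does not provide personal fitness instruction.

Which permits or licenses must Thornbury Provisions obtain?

Art. I. provides live entertainment; floor area 14,400 square feet ≥ 1,000 square feet → Commercial Certificate not required.
Art. II. provides live entertainment; floor area 14,400 square feet < 14,700 square feet; employees 48 > 34 → Entertainment Authorization required.
Art. III. employees 48 ≤ 90; floor area 14,400 square feet > 11,800 square feet → Annual Certificate not required.
Art. IV. employees 48 < 51; provides live entertainment; floor area 14,400 square feet ≤ 17,400 square feet → Regulatory Registration required.
Art. V. does not provide personal fitness instruction; floor area 14,400 square feet < 18,300 square feet → Standard Registration not required.
Art. VI. employees 48 ≥ 3 → exempt from Regulatory Registration.
Art. VII. employees 48 < 65 → exempt from Entertainment Authorization.
Art. VIII. provides live entertainment; employees 48 > 36 → Municipal Authorization required.
Art. IX. floor area 14,400 square feet < 15,500 square feet; employees 48 < 84 → Commercial License not required.
Art. X. provides live entertainment; employees 48 < 96 → Trade Authorization not required.

Municipal Authorization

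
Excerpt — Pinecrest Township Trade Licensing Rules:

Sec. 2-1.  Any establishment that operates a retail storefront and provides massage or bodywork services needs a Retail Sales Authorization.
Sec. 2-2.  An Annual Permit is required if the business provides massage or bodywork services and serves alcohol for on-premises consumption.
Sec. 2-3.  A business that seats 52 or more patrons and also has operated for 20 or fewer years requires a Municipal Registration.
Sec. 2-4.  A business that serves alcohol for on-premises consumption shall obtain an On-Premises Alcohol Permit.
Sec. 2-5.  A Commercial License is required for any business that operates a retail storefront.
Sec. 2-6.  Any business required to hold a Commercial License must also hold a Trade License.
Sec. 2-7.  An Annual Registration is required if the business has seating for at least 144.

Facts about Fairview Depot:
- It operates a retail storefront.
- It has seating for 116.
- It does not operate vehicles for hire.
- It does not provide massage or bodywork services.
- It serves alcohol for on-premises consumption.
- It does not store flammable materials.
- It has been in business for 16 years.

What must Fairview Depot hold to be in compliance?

Sec. 2-1. operates a retail storefront; does not provide massage or bodywork services → Retail Sales Authorization not required.
Sec. 2-2. does not provide massage or bodywork services; serves alcohol for on-premises consumption → Annual Permit not required.
Sec. 2-3. seating 116 ≥ 52; years in business 16 ≤ 20 → Municipal Registration required.
Sec. 2-4. serves alcohol for on-premises consumption → On-Premises Alcohol Permit required.
Sec. 2-5. operates a retail storefront → Commercial License required.
Sec. 2-6. Commercial License is required → Trade License also required.
Sec. 2-7. seating 116 < 144 → Annual Registration not required.

Commercial License, Municipal Registration, On-Premises Alcohol Permit, Trade License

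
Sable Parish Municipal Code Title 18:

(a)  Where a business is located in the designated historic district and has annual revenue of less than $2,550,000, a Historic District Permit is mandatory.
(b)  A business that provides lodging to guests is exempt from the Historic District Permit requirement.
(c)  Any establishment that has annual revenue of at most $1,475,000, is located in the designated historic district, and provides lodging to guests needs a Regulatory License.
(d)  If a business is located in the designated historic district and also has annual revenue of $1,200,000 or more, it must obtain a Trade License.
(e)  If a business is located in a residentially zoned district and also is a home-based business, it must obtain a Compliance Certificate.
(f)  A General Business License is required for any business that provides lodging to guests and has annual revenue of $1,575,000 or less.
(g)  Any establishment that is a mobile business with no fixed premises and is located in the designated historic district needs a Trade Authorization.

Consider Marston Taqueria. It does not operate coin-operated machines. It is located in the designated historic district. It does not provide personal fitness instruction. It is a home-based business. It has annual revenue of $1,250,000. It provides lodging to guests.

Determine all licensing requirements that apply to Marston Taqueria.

(a) is located in the designated historic district; revenue $1,250,000 < $2,550,000 → Historic District Permit required.
(b) provides lodging to guests → exempt from Historic District Permit.
(c) revenue $1,250,000 ≤ $1,475,000; is located in the designated historic district; provides lodging to guests → Regulatory License required.
(d) is located in the designated historic district; revenue $1,250,000 ≥ $1,200,000 → Trade License required.
(e) is located in the designated historic district (not: is located in a residentially zoned district); is a home-based business → Compliance Certificate not required.
(f) provides lodging to guests; revenue $1,250,000 ≤ $1,575,000 → General Business License required.
(g) is a home-based business (not: is a mobile business with no fixed premises); is located in the designated historic district → Trade Authorization not required.

General Business License, Regulatory License, Trade License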